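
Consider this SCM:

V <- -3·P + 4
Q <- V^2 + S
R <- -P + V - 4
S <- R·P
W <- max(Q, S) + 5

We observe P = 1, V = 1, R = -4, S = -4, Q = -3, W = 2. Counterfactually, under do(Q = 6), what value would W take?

The intervention breaks the incoming arrows to Q: Q <- V^2 + S no longer applies, and Q = 6.
V = -3·P + 4  [with P=1]  = 1
R = -P + V - 4  [with P=1, V=1]  = -4
S = R·P  [with R=-4, P=1]  = -4
W = max(Q, S) + 5  [with Q=6, S=-4]  = 11

11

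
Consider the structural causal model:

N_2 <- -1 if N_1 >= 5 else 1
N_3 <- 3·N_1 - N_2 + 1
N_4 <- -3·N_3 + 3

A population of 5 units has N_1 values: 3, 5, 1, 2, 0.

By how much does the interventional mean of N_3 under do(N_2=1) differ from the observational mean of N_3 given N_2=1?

2.1

The intervention sets N_2=1 in all 5 units regardless of N_1. Recomputing N_3 per unit gives 9, 15, 3, 6, 0; average 6.6.
E[N_3|N_2=1] averages over only the 4 units with N_2=1 (N_1 = 3, 1, 2, 0): N_3 = 9, 3, 6, 0, mean 4.5.
Difference = 6.6 − 4.5 = 2.1.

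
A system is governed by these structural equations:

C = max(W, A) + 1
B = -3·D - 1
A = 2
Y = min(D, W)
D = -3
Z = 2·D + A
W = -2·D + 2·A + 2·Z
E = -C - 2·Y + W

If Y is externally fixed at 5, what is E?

Intervening sets Y = 5 and removes its equation (Y = min(D, W)).
Z = 2·D + A  [with D=-3, A=2]  = -4
W = -2·D + 2·A + 2·Z  [with D=-3, A=2, Z=-4]  = 2
C = max(W, A) + 1  [with W=2, A=2]  = 3
E = -C - 2·Y + W  [with C=3, Y=5, W=2]  = -11

-11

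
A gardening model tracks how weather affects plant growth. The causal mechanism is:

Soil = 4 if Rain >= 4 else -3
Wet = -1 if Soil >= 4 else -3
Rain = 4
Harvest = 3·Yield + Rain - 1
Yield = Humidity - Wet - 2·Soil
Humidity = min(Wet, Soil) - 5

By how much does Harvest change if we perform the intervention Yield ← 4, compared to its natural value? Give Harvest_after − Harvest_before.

The intervention breaks the incoming arrows to Yield: Yield = Humidity - Wet - 2·Soil no longer applies, and Yield = 4.
Harvest = 3·Yield + Rain - 1  [with Yield=4, Rain=4]  = 15
Without intervention: Soil = 4 if Rain >= 4 else -3  [with Rain=4]  = 4; Wet = -1 if Soil >= 4 else -3  [with Soil=4]  = -1; Humidity = min(Wet, Soil) - 5  [with Wet=-1, Soil=4]  = -6; Yield = Humidity - Wet - 2·Soil  [with Humidity=-6, Wet=-1, Soil=4]  = -13; Harvest = 3·Yield + Rain - 1  [with Yield=-13, Rain=4]  = -36.
Change = 15 − (-36) = 51.

51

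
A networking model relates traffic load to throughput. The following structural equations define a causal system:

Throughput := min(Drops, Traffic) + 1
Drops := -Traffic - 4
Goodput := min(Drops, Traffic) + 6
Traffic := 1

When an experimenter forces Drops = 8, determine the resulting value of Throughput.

The intervention breaks the incoming arrows to Drops: Drops := -Traffic - 4 no longer applies, and Drops = 8.
Throughput = min(Drops, Traffic) + 1  [with Drops=8, Traffic=1]  = 2

2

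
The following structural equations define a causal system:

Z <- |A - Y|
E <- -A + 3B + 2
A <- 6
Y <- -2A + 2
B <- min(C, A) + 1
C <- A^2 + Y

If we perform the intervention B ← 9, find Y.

Under do(B=9), the mechanism B <- min(C, A) + 1 is discarded; B is fixed at 9.
No directed path runs from B to Y, so Y keeps its natural value.
Y = -2A + 2  [with A=6]  = -10

-10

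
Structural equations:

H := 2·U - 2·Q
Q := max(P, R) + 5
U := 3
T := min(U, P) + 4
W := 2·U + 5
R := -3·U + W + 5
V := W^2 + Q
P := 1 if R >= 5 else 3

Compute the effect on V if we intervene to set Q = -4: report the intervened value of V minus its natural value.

-16

The intervention breaks the incoming arrows to Q: Q := max(P, R) + 5 no longer applies, and Q = -4.
W = 2·U + 5  [with U=3]  = 11
V = W^2 + Q  [with W=11, Q=-4]  = 117
Without intervention: W = 2·U + 5  [with U=3]  = 11; R = -3·U + W + 5  [with U=3, W=11]  = 7; P = 1 if R >= 5 else 3  [with R=7]  = 1; Q = max(P, R) + 5  [with P=1, R=7]  = 12; V = W^2 + Q  [with W=11, Q=12]  = 133.
Change = 117 − 133 = -16.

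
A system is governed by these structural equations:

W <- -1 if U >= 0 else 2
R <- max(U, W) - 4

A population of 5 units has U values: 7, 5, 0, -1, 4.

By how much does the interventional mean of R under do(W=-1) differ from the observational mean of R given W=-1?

The intervention sets W=-1 in all 5 units regardless of U. Recomputing R per unit gives 3, 1, -4, -5, 0; average -1.
Conditioning on W=-1 selects the 4 unit(s) with U ∈ {7, 5, 0, 4}. Their R values: 3, 1, -4, 0. Mean = 0.
Difference = -1 − 0 = -1.

-1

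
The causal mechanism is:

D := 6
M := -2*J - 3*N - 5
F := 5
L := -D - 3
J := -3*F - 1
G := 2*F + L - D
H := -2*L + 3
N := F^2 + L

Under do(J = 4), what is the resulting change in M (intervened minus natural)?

-40

do(J=4) replaces the equation J := -3*F - 1 with the constant J = 4.
L = -D - 3  [with D=6]  = -9
N = F^2 + L  [with F=5, L=-9]  = 16
M = -2*J - 3*N - 5  [with J=4, N=16]  = -61
Without intervention: L = -D - 3  [with D=6]  = -9; N = F^2 + L  [with F=5, L=-9]  = 16; J = -3*F - 1  [with F=5]  = -16; M = -2*J - 3*N - 5  [with J=-16, N=16]  = -21.
Change = -61 − (-21) = -40.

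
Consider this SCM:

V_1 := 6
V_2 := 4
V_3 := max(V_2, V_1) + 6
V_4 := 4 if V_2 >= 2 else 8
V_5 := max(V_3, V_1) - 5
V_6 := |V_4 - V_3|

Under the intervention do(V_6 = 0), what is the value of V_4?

do(V_6=0) replaces the equation V_6 := |V_4 - V_3| with the constant V_6 = 0.
No directed path runs from V_6 to V_4, so V_4 keeps its natural value.
V_4 = 4 if V_2 >= 2 else 8  [with V_2=4]  = 4

4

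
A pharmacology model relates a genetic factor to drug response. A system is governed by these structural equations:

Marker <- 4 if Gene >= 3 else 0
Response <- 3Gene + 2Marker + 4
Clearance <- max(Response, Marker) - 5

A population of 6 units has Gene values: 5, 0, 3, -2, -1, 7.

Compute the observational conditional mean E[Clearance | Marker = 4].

22

Observing Marker=4 restricts to units where Marker's equation naturally yields 4: Gene ∈ {5, 3, 7}. In that subpopulation Clearance = 22, 16, 28, mean 22.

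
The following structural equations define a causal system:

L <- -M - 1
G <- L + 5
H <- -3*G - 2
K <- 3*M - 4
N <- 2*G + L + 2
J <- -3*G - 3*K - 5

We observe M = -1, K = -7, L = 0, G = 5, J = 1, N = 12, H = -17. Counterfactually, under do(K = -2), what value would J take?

-14

do(K=-2) replaces the equation K <- 3*M - 4 with the constant K = -2.
L = -M - 1  [with M=-1]  = 0
G = L + 5  [with L=0]  = 5
J = -3*G - 3*K - 5  [with G=5, K=-2]  = -14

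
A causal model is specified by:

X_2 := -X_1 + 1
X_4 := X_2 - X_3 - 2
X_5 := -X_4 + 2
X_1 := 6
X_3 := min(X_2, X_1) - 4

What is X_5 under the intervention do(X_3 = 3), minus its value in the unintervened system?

do(X_3=3) replaces the equation X_3 := min(X_2, X_1) - 4 with the constant X_3 = 3.
X_2 = -X_1 + 1  [with X_1=6]  = -5
X_4 = X_2 - X_3 - 2  [with X_2=-5, X_3=3]  = -10
X_5 = -X_4 + 2  [with X_4=-10]  = 12
Without intervention: X_2 = -X_1 + 1  [with X_1=6]  = -5; X_3 = min(X_2, X_1) - 4  [with X_2=-5, X_1=6]  = -9; X_4 = X_2 - X_3 - 2  [with X_2=-5, X_3=-9]  = 2; X_5 = -X_4 + 2  [with X_4=2]  = 0.
Change = 12 − 0 = 12.

12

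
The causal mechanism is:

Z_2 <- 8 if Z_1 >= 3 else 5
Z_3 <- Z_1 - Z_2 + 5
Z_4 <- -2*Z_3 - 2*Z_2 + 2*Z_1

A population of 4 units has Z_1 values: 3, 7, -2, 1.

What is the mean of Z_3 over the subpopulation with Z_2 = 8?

Conditioning on Z_2=8 selects the 2 unit(s) with Z_1 ∈ {3, 7}. Their Z_3 values: 0, 4. Mean = 2.

2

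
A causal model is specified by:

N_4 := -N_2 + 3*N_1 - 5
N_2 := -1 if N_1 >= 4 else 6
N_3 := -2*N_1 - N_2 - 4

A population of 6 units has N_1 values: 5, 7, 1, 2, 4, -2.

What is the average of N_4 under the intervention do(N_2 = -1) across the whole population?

4.5

Under do(N_2=-1), N_2's equation is replaced by N_2=-1 for every unit. Per-unit N_4: 11, 17, -1, 2, 8, -10. Mean = 4.5.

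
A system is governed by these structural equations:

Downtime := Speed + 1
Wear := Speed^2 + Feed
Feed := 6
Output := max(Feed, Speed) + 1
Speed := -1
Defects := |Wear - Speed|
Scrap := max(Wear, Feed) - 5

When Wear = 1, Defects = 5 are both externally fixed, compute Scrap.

1

Setting Wear = 1, Defects = 5 by intervention discards those variables' equations.
Scrap = max(Wear, Feed) - 5  [with Wear=1, Feed=6]  = 1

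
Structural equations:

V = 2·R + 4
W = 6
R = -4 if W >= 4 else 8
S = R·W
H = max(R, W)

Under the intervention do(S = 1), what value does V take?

The intervention breaks the incoming arrows to S: S = R·W no longer applies, and S = 1.
V is not downstream of the intervention, so its value is determined by the original equations.
R = -4 if W >= 4 else 8  [with W=6]  = -4
V = 2·R + 4  [with R=-4]  = -4

-4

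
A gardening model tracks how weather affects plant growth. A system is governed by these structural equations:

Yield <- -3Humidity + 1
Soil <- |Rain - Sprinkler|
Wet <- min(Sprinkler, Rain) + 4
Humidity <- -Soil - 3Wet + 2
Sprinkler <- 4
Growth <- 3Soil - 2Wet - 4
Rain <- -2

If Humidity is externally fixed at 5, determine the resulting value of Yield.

Intervening sets Humidity = 5 and removes its equation (Humidity <- -Soil - 3Wet + 2).
Yield = -3Humidity + 1  [with Humidity=5]  = -14

-14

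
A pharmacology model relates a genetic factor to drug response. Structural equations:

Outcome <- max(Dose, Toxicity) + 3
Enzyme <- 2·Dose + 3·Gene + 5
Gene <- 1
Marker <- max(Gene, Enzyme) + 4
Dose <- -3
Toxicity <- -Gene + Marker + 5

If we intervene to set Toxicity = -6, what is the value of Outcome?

The intervention breaks the incoming arrows to Toxicity: Toxicity <- -Gene + Marker + 5 no longer applies, and Toxicity = -6.
Outcome = max(Dose, Toxicity) + 3  [with Dose=-3, Toxicity=-6]  = 0

0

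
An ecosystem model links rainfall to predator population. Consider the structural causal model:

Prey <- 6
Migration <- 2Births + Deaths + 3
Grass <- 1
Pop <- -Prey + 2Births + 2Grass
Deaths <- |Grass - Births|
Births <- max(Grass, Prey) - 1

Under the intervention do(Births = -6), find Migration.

do(Births=-6) replaces the equation Births <- max(Grass, Prey) - 1 with the constant Births = -6.
Deaths = |Grass - Births|  [with Grass=1, Births=-6]  = 7
Migration = 2Births + Deaths + 3  [with Births=-6, Deaths=7]  = -2

-2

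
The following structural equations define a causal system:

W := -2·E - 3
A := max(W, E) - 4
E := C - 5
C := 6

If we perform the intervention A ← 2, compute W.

-5

Under do(A=2), the mechanism A := max(W, E) - 4 is discarded; A is fixed at 2.
Since W is not a descendant of the intervened variable, it is unaffected.
E = C - 5  [with C=6]  = 1
W = -2·E - 3  [with E=1]  = -5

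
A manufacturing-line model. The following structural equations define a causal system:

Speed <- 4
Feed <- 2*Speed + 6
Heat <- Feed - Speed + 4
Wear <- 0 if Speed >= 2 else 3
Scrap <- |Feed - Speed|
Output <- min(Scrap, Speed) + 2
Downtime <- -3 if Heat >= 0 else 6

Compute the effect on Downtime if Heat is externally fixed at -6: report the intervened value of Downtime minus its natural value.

9

The intervention breaks the incoming arrows to Heat: Heat <- Feed - Speed + 4 no longer applies, and Heat = -6.
Downtime = -3 if Heat >= 0 else 6  [with Heat=-6]  = 6
Without intervention: Feed = 2*Speed + 6  [with Speed=4]  = 14; Heat = Feed - Speed + 4  [with Feed=14, Speed=4]  = 14; Downtime = -3 if Heat >= 0 else 6  [with Heat=14]  = -3.
Change = 6 − (-3) = 9.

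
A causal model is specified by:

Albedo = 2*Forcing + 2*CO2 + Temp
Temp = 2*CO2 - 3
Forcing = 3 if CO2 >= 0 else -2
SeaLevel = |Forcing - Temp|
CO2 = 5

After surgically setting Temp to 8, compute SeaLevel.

do(Temp=8) replaces the equation Temp = 2*CO2 - 3 with the constant Temp = 8.
Forcing = 3 if CO2 >= 0 else -2  [with CO2=5]  = 3
SeaLevel = |Forcing - Temp|  [with Forcing=3, Temp=8]  = 5

5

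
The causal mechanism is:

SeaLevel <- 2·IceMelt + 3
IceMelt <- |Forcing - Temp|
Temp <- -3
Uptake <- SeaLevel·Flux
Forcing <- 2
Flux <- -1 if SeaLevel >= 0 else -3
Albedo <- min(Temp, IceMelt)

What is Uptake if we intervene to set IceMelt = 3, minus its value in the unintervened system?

4

The intervention breaks the incoming arrows to IceMelt: IceMelt <- |Forcing - Temp| no longer applies, and IceMelt = 3.
SeaLevel = 2·IceMelt + 3  [with IceMelt=3]  = 9
Flux = -1 if SeaLevel >= 0 else -3  [with SeaLevel=9]  = -1
Uptake = SeaLevel·Flux  [with SeaLevel=9, Flux=-1]  = -9
Without intervention: IceMelt = |Forcing - Temp|  [with Forcing=2, Temp=-3]  = 5; SeaLevel = 2·IceMelt + 3  [with IceMelt=5]  = 13; Flux = -1 if SeaLevel >= 0 else -3  [with SeaLevel=13]  = -1; Uptake = SeaLevel·Flux  [with SeaLevel=13, Flux=-1]  = -13.
Change = -9 − (-13) = 4.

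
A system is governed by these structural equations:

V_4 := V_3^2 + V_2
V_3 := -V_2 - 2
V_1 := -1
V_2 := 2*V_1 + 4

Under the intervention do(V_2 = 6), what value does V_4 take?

70

Under do(V_2=6), the mechanism V_2 := 2*V_1 + 4 is discarded; V_2 is fixed at 6.
V_3 = -V_2 - 2  [with V_2=6]  = -8
V_4 = V_3^2 + V_2  [with V_3=-8, V_2=6]  = 70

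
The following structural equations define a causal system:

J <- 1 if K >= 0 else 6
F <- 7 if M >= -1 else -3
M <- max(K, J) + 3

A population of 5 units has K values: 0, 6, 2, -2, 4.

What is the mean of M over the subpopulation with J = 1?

6.25

Conditioning on J=1 selects the 4 unit(s) with K ∈ {0, 6, 2, 4}. Their M values: 4, 9, 5, 7. Mean = 6.25.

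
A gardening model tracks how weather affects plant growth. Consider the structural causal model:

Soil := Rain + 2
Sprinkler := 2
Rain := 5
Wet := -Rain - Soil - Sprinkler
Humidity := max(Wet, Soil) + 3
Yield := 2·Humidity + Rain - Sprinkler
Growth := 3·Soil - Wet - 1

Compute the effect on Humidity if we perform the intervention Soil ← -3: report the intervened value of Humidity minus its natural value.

The intervention breaks the incoming arrows to Soil: Soil := Rain + 2 no longer applies, and Soil = -3.
Wet = -Rain - Soil - Sprinkler  [with Rain=5, Soil=-3, Sprinkler=2]  = -4
Humidity = max(Wet, Soil) + 3  [with Wet=-4, Soil=-3]  = 0
Without intervention: Soil = Rain + 2  [with Rain=5]  = 7; Wet = -Rain - Soil - Sprinkler  [with Rain=5, Soil=7, Sprinkler=2]  = -14; Humidity = max(Wet, Soil) + 3  [with Wet=-14, Soil=7]  = 10.
Change = 0 − 10 = -10.

-10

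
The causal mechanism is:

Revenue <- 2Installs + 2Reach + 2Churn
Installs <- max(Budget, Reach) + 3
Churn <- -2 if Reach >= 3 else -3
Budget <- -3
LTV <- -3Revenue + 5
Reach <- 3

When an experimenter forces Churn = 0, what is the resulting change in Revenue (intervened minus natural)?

Intervening sets Churn = 0 and removes its equation (Churn <- -2 if Reach >= 3 else -3).
Installs = max(Budget, Reach) + 3  [with Budget=-3, Reach=3]  = 6
Revenue = 2Installs + 2Reach + 2Churn  [with Installs=6, Reach=3, Churn=0]  = 18
Without intervention: Installs = max(Budget, Reach) + 3  [with Budget=-3, Reach=3]  = 6; Churn = -2 if Reach >= 3 else -3  [with Reach=3]  = -2; Revenue = 2Installs + 2Reach + 2Churn  [with Installs=6, Reach=3, Churn=-2]  = 14.
Change = 18 − 14 = 4.

4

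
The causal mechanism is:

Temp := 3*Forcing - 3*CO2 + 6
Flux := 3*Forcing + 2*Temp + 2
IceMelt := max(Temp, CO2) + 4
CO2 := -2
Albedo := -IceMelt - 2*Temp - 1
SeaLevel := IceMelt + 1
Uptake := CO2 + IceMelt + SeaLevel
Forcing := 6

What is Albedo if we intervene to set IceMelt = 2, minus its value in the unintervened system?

32

Intervening sets IceMelt = 2 and removes its equation (IceMelt := max(Temp, CO2) + 4).
Temp = 3*Forcing - 3*CO2 + 6  [with Forcing=6, CO2=-2]  = 30
Albedo = -IceMelt - 2*Temp - 1  [with IceMelt=2, Temp=30]  = -63
Without intervention: Temp = 3*Forcing - 3*CO2 + 6  [with Forcing=6, CO2=-2]  = 30; IceMelt = max(Temp, CO2) + 4  [with Temp=30, CO2=-2]  = 34; Albedo = -IceMelt - 2*Temp - 1  [with IceMelt=34, Temp=30]  = -95.
Change = -63 − (-95) = 32.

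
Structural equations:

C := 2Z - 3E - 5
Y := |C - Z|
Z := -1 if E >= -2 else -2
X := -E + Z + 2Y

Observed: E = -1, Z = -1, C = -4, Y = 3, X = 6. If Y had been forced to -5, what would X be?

Intervening sets Y = -5 and removes its equation (Y := |C - Z|).
Z = -1 if E >= -2 else -2  [with E=-1]  = -1
X = -E + Z + 2Y  [with E=-1, Z=-1, Y=-5]  = -10

-10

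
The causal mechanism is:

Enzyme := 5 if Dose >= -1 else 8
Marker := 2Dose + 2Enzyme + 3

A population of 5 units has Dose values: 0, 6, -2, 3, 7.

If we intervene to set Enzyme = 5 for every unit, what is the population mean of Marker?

Under do(Enzyme=5), Enzyme's equation is replaced by Enzyme=5 for every unit. Per-unit Marker: 13, 25, 9, 19, 27. Mean = 18.6.

18.6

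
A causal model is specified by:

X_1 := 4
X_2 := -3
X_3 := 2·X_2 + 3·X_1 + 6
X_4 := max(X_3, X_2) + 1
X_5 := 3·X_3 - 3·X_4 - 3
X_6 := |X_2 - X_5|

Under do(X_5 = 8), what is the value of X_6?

11

The intervention breaks the incoming arrows to X_5: X_5 := 3·X_3 - 3·X_4 - 3 no longer applies, and X_5 = 8.
X_6 = |X_2 - X_5|  [with X_2=-3, X_5=8]  = 11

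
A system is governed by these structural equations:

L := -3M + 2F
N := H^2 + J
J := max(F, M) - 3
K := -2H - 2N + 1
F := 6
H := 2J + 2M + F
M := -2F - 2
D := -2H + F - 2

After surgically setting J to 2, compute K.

-615

The intervention breaks the incoming arrows to J: J := max(F, M) - 3 no longer applies, and J = 2.
M = -2F - 2  [with F=6]  = -14
H = 2J + 2M + F  [with J=2, M=-14, F=6]  = -18
N = H^2 + J  [with H=-18, J=2]  = 326
K = -2H - 2N + 1  [with H=-18, N=326]  = -615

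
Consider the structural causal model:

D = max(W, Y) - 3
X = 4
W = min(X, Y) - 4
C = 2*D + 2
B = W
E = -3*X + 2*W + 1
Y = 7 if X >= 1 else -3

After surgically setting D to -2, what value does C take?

Intervening sets D = -2 and removes its equation (D = max(W, Y) - 3).
C = 2*D + 2  [with D=-2]  = -2

-2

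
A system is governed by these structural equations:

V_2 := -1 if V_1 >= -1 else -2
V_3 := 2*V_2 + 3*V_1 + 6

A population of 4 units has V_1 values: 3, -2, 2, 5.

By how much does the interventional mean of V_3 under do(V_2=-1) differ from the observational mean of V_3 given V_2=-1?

-4

do(V_2=-1) breaks V_2's dependence on V_1. With V_2=-1 fixed, V_3 across the units is 13, -2, 10, 19, mean 10.
Conditioning on V_2=-1 selects the 3 unit(s) with V_1 ∈ {3, 2, 5}. Their V_3 values: 13, 10, 19. Mean = 14.
Difference = 10 − 14 = -4.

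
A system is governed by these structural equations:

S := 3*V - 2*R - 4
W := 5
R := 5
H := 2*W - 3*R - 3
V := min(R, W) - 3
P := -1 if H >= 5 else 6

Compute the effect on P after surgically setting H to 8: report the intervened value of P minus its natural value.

Under do(H=8), the mechanism H := 2*W - 3*R - 3 is discarded; H is fixed at 8.
P = -1 if H >= 5 else 6  [with H=8]  = -1
Without intervention: H = 2*W - 3*R - 3  [with W=5, R=5]  = -8; P = -1 if H >= 5 else 6  [with H=-8]  = 6.
Change = -1 − 6 = -7.

-7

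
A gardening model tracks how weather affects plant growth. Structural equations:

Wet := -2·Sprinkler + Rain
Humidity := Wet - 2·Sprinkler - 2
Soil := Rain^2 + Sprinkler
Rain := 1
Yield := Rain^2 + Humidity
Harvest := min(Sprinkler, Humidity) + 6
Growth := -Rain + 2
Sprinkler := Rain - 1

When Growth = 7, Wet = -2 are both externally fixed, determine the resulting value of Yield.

Setting Growth = 7, Wet = -2 by intervention discards those variables' equations.
Sprinkler = Rain - 1  [with Rain=1]  = 0
Humidity = Wet - 2·Sprinkler - 2  [with Wet=-2, Sprinkler=0]  = -4
Yield = Rain^2 + Humidity  [with Rain=1, Humidity=-4]  = -3

-3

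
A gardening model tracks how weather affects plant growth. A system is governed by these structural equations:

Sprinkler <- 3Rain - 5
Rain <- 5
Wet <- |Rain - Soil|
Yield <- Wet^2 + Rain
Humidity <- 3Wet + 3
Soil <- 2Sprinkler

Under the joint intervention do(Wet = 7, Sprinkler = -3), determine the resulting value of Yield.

The joint intervention fixes Wet = 7, Sprinkler = -3, removing each variable's own equation.
Yield = Wet^2 + Rain  [with Wet=7, Rain=5]  = 54

54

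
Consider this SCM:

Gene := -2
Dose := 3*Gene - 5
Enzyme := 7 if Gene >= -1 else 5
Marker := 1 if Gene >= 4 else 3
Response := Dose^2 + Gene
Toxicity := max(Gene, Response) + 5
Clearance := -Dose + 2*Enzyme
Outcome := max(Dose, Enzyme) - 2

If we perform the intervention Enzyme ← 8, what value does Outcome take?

6

The intervention breaks the incoming arrows to Enzyme: Enzyme := 7 if Gene >= -1 else 5 no longer applies, and Enzyme = 8.
Dose = 3*Gene - 5  [with Gene=-2]  = -11
Outcome = max(Dose, Enzyme) - 2  [with Dose=-11, Enzyme=8]  = 6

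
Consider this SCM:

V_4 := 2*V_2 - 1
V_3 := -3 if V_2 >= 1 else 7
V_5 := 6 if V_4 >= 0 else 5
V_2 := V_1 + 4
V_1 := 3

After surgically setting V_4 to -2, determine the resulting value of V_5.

5

Intervening sets V_4 = -2 and removes its equation (V_4 := 2*V_2 - 1).
V_5 = 6 if V_4 >= 0 else 5  [with V_4=-2]  = 5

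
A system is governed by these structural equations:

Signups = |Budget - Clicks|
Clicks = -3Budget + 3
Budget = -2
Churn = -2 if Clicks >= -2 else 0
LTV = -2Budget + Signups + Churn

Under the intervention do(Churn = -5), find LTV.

10

Intervening sets Churn = -5 and removes its equation (Churn = -2 if Clicks >= -2 else 0).
Clicks = -3Budget + 3  [with Budget=-2]  = 9
Signups = |Budget - Clicks|  [with Budget=-2, Clicks=9]  = 11
LTV = -2Budget + Signups + Churn  [with Budget=-2, Signups=11, Churn=-5]  = 10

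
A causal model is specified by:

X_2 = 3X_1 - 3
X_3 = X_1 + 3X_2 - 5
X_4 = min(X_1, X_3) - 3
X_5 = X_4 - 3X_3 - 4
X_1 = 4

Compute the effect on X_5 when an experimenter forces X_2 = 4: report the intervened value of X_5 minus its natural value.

do(X_2=4) replaces the equation X_2 = 3X_1 - 3 with the constant X_2 = 4.
X_3 = X_1 + 3X_2 - 5  [with X_1=4, X_2=4]  = 11
X_4 = min(X_1, X_3) - 3  [with X_1=4, X_3=11]  = 1
X_5 = X_4 - 3X_3 - 4  [with X_4=1, X_3=11]  = -36
Without intervention: X_2 = 3X_1 - 3  [with X_1=4]  = 9; X_3 = X_1 + 3X_2 - 5  [with X_1=4, X_2=9]  = 26; X_4 = min(X_1, X_3) - 3  [with X_1=4, X_3=26]  = 1; X_5 = X_4 - 3X_3 - 4  [with X_4=1, X_3=26]  = -81.
Change = -36 − (-81) = 45.

45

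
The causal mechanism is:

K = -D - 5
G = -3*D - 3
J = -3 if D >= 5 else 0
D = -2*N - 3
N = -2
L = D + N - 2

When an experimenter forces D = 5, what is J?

Under do(D=5), the mechanism D = -2*N - 3 is discarded; D is fixed at 5.
J = -3 if D >= 5 else 0  [with D=5]  = -3

-3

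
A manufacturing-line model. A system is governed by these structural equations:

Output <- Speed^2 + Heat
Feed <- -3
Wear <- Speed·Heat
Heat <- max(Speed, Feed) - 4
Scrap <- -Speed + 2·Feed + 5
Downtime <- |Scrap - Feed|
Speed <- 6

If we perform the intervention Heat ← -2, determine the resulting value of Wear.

The intervention breaks the incoming arrows to Heat: Heat <- max(Speed, Feed) - 4 no longer applies, and Heat = -2.
Wear = Speed·Heat  [with Speed=6, Heat=-2]  = -12

-12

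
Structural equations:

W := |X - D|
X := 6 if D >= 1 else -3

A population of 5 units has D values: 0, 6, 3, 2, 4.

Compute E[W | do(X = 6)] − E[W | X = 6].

0.75

Under do(X=6), X's equation is replaced by X=6 for every unit. Per-unit W: 6, 0, 3, 4, 2. Mean = 3.
Conditioning on X=6 selects the 4 unit(s) with D ∈ {6, 3, 2, 4}. Their W values: 0, 3, 4, 2. Mean = 2.25.
Difference = 3 − 2.25 = 0.75.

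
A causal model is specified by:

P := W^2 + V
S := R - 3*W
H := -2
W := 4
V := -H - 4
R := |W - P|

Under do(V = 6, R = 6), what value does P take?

22

The joint intervention fixes V = 6, R = 6, removing each variable's own equation.
P = W^2 + V  [with W=4, V=6]  = 22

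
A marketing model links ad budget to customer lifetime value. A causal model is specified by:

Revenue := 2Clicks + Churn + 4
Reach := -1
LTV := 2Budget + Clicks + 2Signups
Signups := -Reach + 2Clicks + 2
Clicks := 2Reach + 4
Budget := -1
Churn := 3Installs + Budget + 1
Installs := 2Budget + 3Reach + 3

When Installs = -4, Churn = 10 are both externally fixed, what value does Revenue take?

18

Setting Installs = -4, Churn = 10 by intervention discards those variables' equations.
Clicks = 2Reach + 4  [with Reach=-1]  = 2
Revenue = 2Clicks + Churn + 4  [with Clicks=2, Churn=10]  = 18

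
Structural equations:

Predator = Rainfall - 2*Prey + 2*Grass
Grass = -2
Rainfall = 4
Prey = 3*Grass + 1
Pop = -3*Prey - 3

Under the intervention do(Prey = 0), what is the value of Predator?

0

The intervention breaks the incoming arrows to Prey: Prey = 3*Grass + 1 no longer applies, and Prey = 0.
Predator = Rainfall - 2*Prey + 2*Grass  [with Rainfall=4, Prey=0, Grass=-2]  = 0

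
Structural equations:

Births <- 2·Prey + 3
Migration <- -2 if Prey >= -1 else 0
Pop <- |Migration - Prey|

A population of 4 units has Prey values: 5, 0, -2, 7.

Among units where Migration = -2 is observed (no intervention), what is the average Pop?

6

E[Pop|Migration=-2] averages over only the 3 units with Migration=-2 (Prey = 5, 0, 7): Pop = 7, 2, 9, mean 6.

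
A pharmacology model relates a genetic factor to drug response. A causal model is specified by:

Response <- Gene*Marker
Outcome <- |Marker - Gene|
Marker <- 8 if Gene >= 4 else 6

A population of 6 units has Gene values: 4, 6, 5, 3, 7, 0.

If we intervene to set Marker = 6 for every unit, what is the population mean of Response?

Under do(Marker=6), Marker's equation is replaced by Marker=6 for every unit. Per-unit Response: 24, 36, 30, 18, 42, 0. Mean = 25.

25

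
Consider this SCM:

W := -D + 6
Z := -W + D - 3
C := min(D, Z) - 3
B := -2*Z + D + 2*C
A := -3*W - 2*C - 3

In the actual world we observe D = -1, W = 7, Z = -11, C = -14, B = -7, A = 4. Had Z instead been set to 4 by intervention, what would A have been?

-16

The intervention breaks the incoming arrows to Z: Z := -W + D - 3 no longer applies, and Z = 4.
W = -D + 6  [with D=-1]  = 7
C = min(D, Z) - 3  [with D=-1, Z=4]  = -4
A = -3*W - 2*C - 3  [with W=7, C=-4]  = -16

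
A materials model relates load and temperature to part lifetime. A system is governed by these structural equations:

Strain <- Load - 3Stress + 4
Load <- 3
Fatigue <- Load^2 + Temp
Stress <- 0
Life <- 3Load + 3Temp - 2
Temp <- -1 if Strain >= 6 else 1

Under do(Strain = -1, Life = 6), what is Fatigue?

10

The joint intervention fixes Strain = -1, Life = 6, removing each variable's own equation.
Temp = -1 if Strain >= 6 else 1  [with Strain=-1]  = 1
Fatigue = Load^2 + Temp  [with Load=3, Temp=1]  = 10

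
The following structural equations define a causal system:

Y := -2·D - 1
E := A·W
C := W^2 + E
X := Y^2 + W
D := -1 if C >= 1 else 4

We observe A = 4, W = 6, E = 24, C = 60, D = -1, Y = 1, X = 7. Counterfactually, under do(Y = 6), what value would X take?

Intervening sets Y = 6 and removes its equation (Y := -2·D - 1).
X = Y^2 + W  [with Y=6, W=6]  = 42

42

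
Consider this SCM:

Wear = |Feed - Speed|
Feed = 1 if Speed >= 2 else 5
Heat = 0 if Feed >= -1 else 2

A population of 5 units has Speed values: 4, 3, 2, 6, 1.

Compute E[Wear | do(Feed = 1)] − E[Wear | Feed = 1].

Under do(Feed=1), Feed's equation is replaced by Feed=1 for every unit. Per-unit Wear: 3, 2, 1, 5, 0. Mean = 2.2.
Observing Feed=1 restricts to units where Feed's equation naturally yields 1: Speed ∈ {4, 3, 2, 6}. In that subpopulation Wear = 3, 2, 1, 5, mean 2.75.
Difference = 2.2 − 2.75 = -0.55.

-0.55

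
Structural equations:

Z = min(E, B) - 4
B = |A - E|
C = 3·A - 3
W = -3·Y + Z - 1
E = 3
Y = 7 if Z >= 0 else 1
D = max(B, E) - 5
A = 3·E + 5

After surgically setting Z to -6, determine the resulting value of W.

do(Z=-6) replaces the equation Z = min(E, B) - 4 with the constant Z = -6.
Y = 7 if Z >= 0 else 1  [with Z=-6]  = 1
W = -3·Y + Z - 1  [with Y=1, Z=-6]  = -10

-10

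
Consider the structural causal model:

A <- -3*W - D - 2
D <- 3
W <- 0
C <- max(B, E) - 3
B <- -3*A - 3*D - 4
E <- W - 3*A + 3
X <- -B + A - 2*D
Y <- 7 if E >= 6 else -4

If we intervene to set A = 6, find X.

31

The intervention breaks the incoming arrows to A: A <- -3*W - D - 2 no longer applies, and A = 6.
B = -3*A - 3*D - 4  [with A=6, D=3]  = -31
X = -B + A - 2*D  [with B=-31, A=6, D=3]  = 31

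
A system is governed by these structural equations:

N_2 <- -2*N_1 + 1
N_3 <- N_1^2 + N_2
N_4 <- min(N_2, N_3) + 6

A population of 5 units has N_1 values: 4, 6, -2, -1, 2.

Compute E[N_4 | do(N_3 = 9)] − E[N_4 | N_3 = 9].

-1.6

Under do(N_3=9), N_3's equation is replaced by N_3=9 for every unit. Per-unit N_4: -1, -5, 11, 9, 3. Mean = 3.4.
Conditioning on N_3=9 selects the 2 unit(s) with N_1 ∈ {4, -2}. Their N_4 values: -1, 11. Mean = 5.
Difference = 3.4 − 5 = -1.6.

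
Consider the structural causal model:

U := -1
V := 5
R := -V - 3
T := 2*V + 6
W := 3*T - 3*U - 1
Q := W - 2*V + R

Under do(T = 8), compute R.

-8

Under do(T=8), the mechanism T := 2*V + 6 is discarded; T is fixed at 8.
Since R is not a descendant of the intervened variable, it is unaffected.
R = -V - 3  [with V=5]  = -8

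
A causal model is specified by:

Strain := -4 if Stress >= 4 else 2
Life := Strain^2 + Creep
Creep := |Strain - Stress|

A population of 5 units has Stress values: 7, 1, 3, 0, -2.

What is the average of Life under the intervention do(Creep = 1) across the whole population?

7.4

Under do(Creep=1), Creep's equation is replaced by Creep=1 for every unit. Per-unit Life: 17, 5, 5, 5, 5. Mean = 7.4.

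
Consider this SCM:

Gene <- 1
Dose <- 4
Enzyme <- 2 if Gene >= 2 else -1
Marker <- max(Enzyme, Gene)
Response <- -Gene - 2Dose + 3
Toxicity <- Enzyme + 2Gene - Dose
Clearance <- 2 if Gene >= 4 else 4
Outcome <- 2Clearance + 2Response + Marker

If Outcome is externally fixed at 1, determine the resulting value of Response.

-6

do(Outcome=1) replaces the equation Outcome <- 2Clearance + 2Response + Marker with the constant Outcome = 1.
Response is not downstream of the intervention, so its value is determined by the original equations.
Response = -Gene - 2Dose + 3  [with Gene=1, Dose=4]  = -6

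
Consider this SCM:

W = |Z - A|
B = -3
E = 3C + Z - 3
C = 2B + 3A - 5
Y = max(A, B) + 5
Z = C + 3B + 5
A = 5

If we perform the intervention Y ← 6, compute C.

Intervening sets Y = 6 and removes its equation (Y = max(A, B) + 5).
C is not downstream of the intervention, so its value is determined by the original equations.
C = 2B + 3A - 5  [with B=-3, A=5]  = 4

4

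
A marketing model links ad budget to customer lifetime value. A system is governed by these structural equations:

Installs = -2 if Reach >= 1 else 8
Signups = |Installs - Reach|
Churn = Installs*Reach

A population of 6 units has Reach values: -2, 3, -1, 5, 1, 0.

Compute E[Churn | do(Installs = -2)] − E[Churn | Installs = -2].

Every unit gets Installs=-2 under the intervention. Churn values become 4, -6, 2, -10, -2, 0; E[Churn|do(Installs=-2)] = -2.
Observing Installs=-2 restricts to units where Installs's equation naturally yields -2: Reach ∈ {3, 5, 1}. In that subpopulation Churn = -6, -10, -2, mean -6.
Difference = -2 − (-6) = 4.

4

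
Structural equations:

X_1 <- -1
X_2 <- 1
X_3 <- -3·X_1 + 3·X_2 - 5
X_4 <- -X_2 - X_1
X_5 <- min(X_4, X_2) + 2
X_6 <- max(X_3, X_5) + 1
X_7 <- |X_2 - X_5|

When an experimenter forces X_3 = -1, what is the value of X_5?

do(X_3=-1) replaces the equation X_3 <- -3·X_1 + 3·X_2 - 5 with the constant X_3 = -1.
X_5 is not downstream of the intervention, so its value is determined by the original equations.
X_4 = -X_2 - X_1  [with X_2=1, X_1=-1]  = 0
X_5 = min(X_4, X_2) + 2  [with X_4=0, X_2=1]  = 2

2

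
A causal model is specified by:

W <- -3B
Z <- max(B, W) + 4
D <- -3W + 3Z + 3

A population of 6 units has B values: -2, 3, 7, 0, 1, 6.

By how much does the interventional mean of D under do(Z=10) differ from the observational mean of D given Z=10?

The intervention sets Z=10 in all 6 units regardless of B. Recomputing D per unit gives 15, 60, 96, 33, 42, 87; average 55.5.
Conditioning on Z=10 selects the 2 unit(s) with B ∈ {-2, 6}. Their D values: 15, 87. Mean = 51.
Difference = 55.5 − 51 = 4.5.

4.5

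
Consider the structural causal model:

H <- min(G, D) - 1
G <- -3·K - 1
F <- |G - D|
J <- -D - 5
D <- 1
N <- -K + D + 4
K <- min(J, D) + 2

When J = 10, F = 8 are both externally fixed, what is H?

-11

Under do(J = 10, F = 8), each intervened variable's structural equation is replaced by its fixed value.
K = min(J, D) + 2  [with J=10, D=1]  = 3
G = -3·K - 1  [with K=3]  = -10
H = min(G, D) - 1  [with G=-10, D=1]  = -11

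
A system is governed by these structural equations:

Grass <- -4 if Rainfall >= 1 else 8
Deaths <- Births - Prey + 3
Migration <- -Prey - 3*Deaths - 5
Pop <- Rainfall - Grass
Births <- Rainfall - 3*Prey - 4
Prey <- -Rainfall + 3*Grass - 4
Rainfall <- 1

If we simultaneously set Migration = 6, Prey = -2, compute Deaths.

8

Under do(Migration = 6, Prey = -2), each intervened variable's structural equation is replaced by its fixed value.
Births = Rainfall - 3*Prey - 4  [with Rainfall=1, Prey=-2]  = 3
Deaths = Births - Prey + 3  [with Births=3, Prey=-2]  = 8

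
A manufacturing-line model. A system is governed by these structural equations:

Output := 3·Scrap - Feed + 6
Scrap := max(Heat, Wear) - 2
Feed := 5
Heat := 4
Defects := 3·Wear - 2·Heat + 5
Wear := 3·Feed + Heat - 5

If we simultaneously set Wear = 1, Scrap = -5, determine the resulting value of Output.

-14

Setting Wear = 1, Scrap = -5 by intervention discards those variables' equations.
Output = 3·Scrap - Feed + 6  [with Scrap=-5, Feed=5]  = -14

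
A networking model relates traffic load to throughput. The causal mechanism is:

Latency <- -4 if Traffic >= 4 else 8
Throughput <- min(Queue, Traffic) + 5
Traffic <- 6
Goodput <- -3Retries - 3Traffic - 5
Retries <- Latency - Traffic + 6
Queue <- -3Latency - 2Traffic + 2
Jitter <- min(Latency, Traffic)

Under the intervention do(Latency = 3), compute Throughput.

-14

Under do(Latency=3), the mechanism Latency <- -4 if Traffic >= 4 else 8 is discarded; Latency is fixed at 3.
Queue = -3Latency - 2Traffic + 2  [with Latency=3, Traffic=6]  = -19
Throughput = min(Queue, Traffic) + 5  [with Queue=-19, Traffic=6]  = -14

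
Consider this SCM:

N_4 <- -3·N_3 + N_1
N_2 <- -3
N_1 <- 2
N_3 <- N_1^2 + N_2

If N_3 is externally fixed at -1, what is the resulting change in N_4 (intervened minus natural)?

6

The intervention breaks the incoming arrows to N_3: N_3 <- N_1^2 + N_2 no longer applies, and N_3 = -1.
N_4 = -3·N_3 + N_1  [with N_3=-1, N_1=2]  = 5
Without intervention: N_3 = N_1^2 + N_2  [with N_1=2, N_2=-3]  = 1; N_4 = -3·N_3 + N_1  [with N_3=1, N_1=2]  = -1.
Change = 5 − (-1) = 6.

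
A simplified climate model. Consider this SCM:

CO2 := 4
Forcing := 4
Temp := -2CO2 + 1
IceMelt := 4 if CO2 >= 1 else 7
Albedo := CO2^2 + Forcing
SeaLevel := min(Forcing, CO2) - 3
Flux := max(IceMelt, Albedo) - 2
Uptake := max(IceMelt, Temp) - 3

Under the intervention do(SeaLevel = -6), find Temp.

do(SeaLevel=-6) replaces the equation SeaLevel := min(Forcing, CO2) - 3 with the constant SeaLevel = -6.
Temp is not downstream of the intervention, so its value is determined by the original equations.
Temp = -2CO2 + 1  [with CO2=4]  = -7

-7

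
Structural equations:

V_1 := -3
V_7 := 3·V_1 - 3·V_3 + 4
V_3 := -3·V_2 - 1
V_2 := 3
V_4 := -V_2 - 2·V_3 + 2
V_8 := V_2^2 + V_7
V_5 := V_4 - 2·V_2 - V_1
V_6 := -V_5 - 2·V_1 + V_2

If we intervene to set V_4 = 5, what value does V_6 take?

7

Under do(V_4=5), the mechanism V_4 := -V_2 - 2·V_3 + 2 is discarded; V_4 is fixed at 5.
V_5 = V_4 - 2·V_2 - V_1  [with V_4=5, V_2=3, V_1=-3]  = 2
V_6 = -V_5 - 2·V_1 + V_2  [with V_5=2, V_1=-3, V_2=3]  = 7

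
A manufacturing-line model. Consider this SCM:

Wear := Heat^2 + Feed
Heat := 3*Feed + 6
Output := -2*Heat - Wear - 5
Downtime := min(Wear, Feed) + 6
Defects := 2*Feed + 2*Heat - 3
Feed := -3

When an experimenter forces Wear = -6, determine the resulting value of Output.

7

do(Wear=-6) replaces the equation Wear := Heat^2 + Feed with the constant Wear = -6.
Heat = 3*Feed + 6  [with Feed=-3]  = -3
Output = -2*Heat - Wear - 5  [with Heat=-3, Wear=-6]  = 7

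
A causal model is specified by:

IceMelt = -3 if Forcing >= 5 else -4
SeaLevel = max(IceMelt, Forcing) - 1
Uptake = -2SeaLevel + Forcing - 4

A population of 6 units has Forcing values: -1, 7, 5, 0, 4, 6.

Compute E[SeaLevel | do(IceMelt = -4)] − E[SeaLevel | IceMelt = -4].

The intervention sets IceMelt=-4 in all 6 units regardless of Forcing. Recomputing SeaLevel per unit gives -2, 6, 4, -1, 3, 5; average 2.5.
Observing IceMelt=-4 restricts to units where IceMelt's equation naturally yields -4: Forcing ∈ {-1, 0, 4}. In that subpopulation SeaLevel = -2, -1, 3, mean 0.
Difference = 2.5 − 0 = 2.5.

2.5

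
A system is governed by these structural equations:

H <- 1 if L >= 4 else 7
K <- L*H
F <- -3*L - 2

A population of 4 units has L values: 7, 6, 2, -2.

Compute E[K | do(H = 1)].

The intervention sets H=1 in all 4 units regardless of L. Recomputing K per unit gives 7, 6, 2, -2; average 3.25.

3.25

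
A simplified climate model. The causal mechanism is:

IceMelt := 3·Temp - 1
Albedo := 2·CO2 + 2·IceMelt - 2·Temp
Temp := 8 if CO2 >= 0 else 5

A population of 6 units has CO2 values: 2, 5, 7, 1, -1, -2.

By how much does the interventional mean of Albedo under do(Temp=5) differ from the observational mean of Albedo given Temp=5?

do(Temp=5) breaks Temp's dependence on CO2. With Temp=5 fixed, Albedo across the units is 22, 28, 32, 20, 16, 14, mean 22.
Observing Temp=5 restricts to units where Temp's equation naturally yields 5: CO2 ∈ {-1, -2}. In that subpopulation Albedo = 16, 14, mean 15.
Difference = 22 − 15 = 7.

7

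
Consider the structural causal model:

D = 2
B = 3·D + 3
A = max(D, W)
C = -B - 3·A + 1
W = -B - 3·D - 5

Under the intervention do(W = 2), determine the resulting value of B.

9

Under do(W=2), the mechanism W = -B - 3·D - 5 is discarded; W is fixed at 2.
Since B is not a descendant of the intervened variable, it is unaffected.
B = 3·D + 3  [with D=2]  = 9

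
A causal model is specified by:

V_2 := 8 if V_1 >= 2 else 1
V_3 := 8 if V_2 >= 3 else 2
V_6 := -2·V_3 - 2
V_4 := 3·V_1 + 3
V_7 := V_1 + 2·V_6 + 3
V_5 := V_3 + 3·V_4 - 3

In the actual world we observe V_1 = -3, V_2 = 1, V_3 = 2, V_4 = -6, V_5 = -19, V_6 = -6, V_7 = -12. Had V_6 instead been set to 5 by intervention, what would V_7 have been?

10

Intervening sets V_6 = 5 and removes its equation (V_6 := -2·V_3 - 2).
V_7 = V_1 + 2·V_6 + 3  [with V_1=-3, V_6=5]  = 10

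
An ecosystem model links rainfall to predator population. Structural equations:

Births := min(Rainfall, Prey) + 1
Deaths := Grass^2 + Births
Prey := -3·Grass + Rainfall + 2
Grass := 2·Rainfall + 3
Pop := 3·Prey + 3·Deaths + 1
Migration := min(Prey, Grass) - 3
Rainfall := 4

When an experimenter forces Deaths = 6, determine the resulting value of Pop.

-62

Under do(Deaths=6), the mechanism Deaths := Grass^2 + Births is discarded; Deaths is fixed at 6.
Grass = 2·Rainfall + 3  [with Rainfall=4]  = 11
Prey = -3·Grass + Rainfall + 2  [with Grass=11, Rainfall=4]  = -27
Pop = 3·Prey + 3·Deaths + 1  [with Prey=-27, Deaths=6]  = -62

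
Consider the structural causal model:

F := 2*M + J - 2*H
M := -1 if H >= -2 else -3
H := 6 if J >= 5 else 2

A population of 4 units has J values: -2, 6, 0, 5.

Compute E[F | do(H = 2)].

-3.75

Every unit gets H=2 under the intervention. F values become -8, 0, -6, -1; E[F|do(H=2)] = -3.75.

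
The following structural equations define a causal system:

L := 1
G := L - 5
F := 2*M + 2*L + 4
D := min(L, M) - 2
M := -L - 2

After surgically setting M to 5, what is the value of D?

The intervention breaks the incoming arrows to M: M := -L - 2 no longer applies, and M = 5.
D = min(L, M) - 2  [with L=1, M=5]  = -1

-1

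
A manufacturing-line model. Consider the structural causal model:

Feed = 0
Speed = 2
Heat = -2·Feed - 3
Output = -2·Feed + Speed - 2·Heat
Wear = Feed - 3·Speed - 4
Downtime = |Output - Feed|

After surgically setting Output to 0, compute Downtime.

The intervention breaks the incoming arrows to Output: Output = -2·Feed + Speed - 2·Heat no longer applies, and Output = 0.
Downtime = |Output - Feed|  [with Output=0, Feed=0]  = 0

0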